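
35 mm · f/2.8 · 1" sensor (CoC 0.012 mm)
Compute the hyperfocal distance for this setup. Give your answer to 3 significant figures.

36.5 m

Hyperfocal distance H = f²/(N·c) + f = 35²/(2.8 × 0.012) + 35 = 1225/0.0336 + 35 ≈ 36493.3 mm ≈ 36.5 m.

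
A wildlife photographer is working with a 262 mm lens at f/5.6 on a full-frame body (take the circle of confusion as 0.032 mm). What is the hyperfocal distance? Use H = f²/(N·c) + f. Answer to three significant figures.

383 m

Hyperfocal distance H = f²/(N·c) + f = 262²/(5.6 × 0.032) + 262 = 68644/0.1792 + 262 ≈ 383320.0 mm ≈ 383 m.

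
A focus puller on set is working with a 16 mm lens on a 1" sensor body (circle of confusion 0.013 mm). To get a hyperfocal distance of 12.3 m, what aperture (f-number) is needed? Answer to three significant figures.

f/1.60

Rearrange H = f²/(N·c) + f for N: N = f² / ((H − f)·c).
N = 16² / ((12300 − 16) × 0.013) = 256 / 159.7 ≈ 1.60.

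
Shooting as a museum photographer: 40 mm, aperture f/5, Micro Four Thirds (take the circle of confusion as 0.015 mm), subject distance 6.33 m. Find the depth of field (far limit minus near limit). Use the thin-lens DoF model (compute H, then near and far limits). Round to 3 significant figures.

4.09 m

Hyperfocal distance H = f²/(N·c) + f = 40²/(5 × 0.015) + 40 = 1600/0.075 + 40 ≈ 21373.3 mm ≈ 21.37 m.
Near limit Dn = s·(H − f)/(H + s − 2f) = 6330 × (21373.3 − 40) / (21373.3 + 6330 − 2 × 40) = 6330 × 21333.3 / 27623.3 ≈ 4888.6 mm.
Far limit Df = s·(H − f)/(H − s) = 6330 × (21373.3 − 40) / (21373.3 − 6330) = 6330 × 21333.3 / 15043.3 ≈ 8976.7 mm.
Depth of field = Df − Dn = 8976.7 − 4888.6 ≈ 4088.1 mm ≈ 4.09 m.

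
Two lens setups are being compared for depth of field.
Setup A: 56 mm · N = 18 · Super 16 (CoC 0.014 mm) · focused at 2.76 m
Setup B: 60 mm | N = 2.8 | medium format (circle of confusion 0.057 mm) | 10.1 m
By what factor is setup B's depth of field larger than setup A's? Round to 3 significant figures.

8.91

Setup A: H = 56²/(18×0.014) + 56 ≈ 12500.4 mm; DoF = Df − Dn = 3526.2 − 2267.3 ≈ 1258.9 mm.
Setup B: H = 60²/(2.8×0.057) + 60 ≈ 22616.4 mm; DoF = Df − Dn = 18202 − 6989 ≈ 11213 mm.
Ratio = 11213 / 1258.9 ≈ 8.91.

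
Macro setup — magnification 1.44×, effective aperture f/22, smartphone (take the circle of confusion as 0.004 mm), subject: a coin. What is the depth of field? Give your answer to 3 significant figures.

0.0849 mm

At magnification m, DoF ≈ 2·N_eff·c/m² = 2 × 22 × 0.004 / 1.44² = 0.176 / 2.074 ≈ 0.0849 mm.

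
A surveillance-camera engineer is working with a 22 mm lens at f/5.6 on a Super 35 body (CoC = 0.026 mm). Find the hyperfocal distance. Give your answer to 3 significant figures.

Hyperfocal distance H = f²/(N·c) + f = 22²/(5.6 × 0.026) + 22 = 484/0.1456 + 22 ≈ 3346.2 mm ≈ 3.35 m.

3.35 m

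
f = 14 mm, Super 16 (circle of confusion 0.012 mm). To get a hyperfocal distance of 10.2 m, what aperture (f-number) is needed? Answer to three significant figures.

f/1.60

Rearrange H = f²/(N·c) + f for N: N = f² / ((H − f)·c).
N = 14² / ((10200 − 14) × 0.012) = 196 / 122.2 ≈ 1.60.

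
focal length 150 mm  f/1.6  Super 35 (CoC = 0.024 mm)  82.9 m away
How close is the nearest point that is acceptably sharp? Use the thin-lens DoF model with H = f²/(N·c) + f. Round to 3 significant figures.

72.6 m

Hyperfocal distance H = f²/(N·c) + f = 150²/(1.6 × 0.024) + 150 = 22500/0.0384 + 150 ≈ 586087.5 mm ≈ 586.1 m.
Near limit Dn = s·(H − f)/(H + s − 2f) = 82900 × (586087.5 − 150) / (586087.5 + 82900 − 2 × 150) = 82900 × 585937.5 / 668687.5 ≈ 72641 mm ≈ 72.6 m.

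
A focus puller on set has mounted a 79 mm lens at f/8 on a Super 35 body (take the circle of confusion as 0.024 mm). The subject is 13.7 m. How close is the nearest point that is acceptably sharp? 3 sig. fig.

9.65 m

Hyperfocal distance H = f²/(N·c) + f = 79²/(8 × 0.024) + 79 = 6241/0.192 + 79 ≈ 32584.2 mm ≈ 32.58 m.
Near limit Dn = s·(H − f)/(H + s − 2f) = 13700 × (32584.2 − 79) / (32584.2 + 13700 − 2 × 79) = 13700 × 32505.2 / 46126.2 ≈ 9654.4 mm ≈ 9.65 m.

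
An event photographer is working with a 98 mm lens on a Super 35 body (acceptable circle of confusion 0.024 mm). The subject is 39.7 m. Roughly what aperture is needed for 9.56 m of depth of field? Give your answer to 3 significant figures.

f/1.20

Write h = H − f = f²/(N·c). The thin-lens limits are Dn = s·h/(h + (s−f)) and Df = s·h/(h − (s−f)), so DoF = Df − Dn = 2·s·(s−f)·h / (h² − (s−f)²).
That is a quadratic in h: DoF·h² − 2·s·(s−f)·h − DoF·(s−f)² = 0 ⇒ h = (s−f)·(s + √(s² + DoF²)) / DoF = 39602 × (39700 + √(39700² + 9560²)) / 9560 = 39602 × (39700 + 40834.8) / 9560 ≈ 333613 mm.
Then N = f²/(c·h) = 98² / (0.024 × 333613) = 9604 / 8006.7 ≈ 1.20.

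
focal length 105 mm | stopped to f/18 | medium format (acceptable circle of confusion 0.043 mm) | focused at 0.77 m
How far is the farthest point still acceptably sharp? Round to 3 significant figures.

0.808 m

Hyperfocal distance H = f²/(N·c) + f = 105²/(18 × 0.043) + 105 = 11025/0.774 + 105 ≈ 14349.2 mm ≈ 14.35 m.
Far limit Df = s·(H − f)/(H − s) = 770 × (14349.2 − 105) / (14349.2 − 770) = 770 × 14244.2 / 13579.2 ≈ 807.71 mm ≈ 0.808 m.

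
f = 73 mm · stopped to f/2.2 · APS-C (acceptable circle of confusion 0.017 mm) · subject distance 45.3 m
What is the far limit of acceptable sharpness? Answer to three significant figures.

Hyperfocal distance H = f²/(N·c) + f = 73²/(2.2 × 0.017) + 73 = 5329/0.0374 + 73 ≈ 142559.6 mm ≈ 142.6 m.
Far limit Df = s·(H − f)/(H − s) = 45300 × (142559.6 − 73) / (142559.6 − 45300) = 45300 × 142486.6 / 97259.6 ≈ 66365 mm ≈ 66.4 m.

66.4 m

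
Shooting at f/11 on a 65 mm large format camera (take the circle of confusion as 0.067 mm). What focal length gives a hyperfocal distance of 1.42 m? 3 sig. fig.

From H = f²/(N·c) + f, with f ≪ H: f ≈ √(H·N·c) = √(1420 × 11 × 0.067) = √1046.5 ≈ 32.35 mm.
Exact: f² + N·c·f − N·c·H = 0 ⇒ f = (−N·c + √((N·c)² + 4·N·c·H))/2 = (−0.737 + √4186.7)/2 ≈ 31.984 mm ≈ 32.0 mm.

32.0 mm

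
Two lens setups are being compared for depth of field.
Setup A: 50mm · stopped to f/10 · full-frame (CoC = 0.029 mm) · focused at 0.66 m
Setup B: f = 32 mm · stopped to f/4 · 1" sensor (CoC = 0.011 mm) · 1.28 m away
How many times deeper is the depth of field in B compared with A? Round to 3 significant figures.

1.47

Setup A: H = 50²/(10×0.029) + 50 ≈ 8670.7 mm; DoF = Df − Dn = 710.258 − 616.385 ≈ 93.873 mm.
Setup B: H = 32²/(4×0.011) + 32 ≈ 23304.7 mm; DoF = Df − Dn = 1352.53 − 1214.85 ≈ 137.68 mm.
Ratio = 137.68 / 93.873 ≈ 1.47.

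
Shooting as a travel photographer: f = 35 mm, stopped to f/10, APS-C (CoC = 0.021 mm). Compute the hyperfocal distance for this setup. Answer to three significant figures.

5.87 m

Hyperfocal distance H = f²/(N·c) + f = 35²/(10 × 0.021) + 35 = 1225/0.21 + 35 ≈ 5868.3 mm ≈ 5.87 m.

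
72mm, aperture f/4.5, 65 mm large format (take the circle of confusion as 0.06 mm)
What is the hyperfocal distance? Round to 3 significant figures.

19.3 m

Hyperfocal distance H = f²/(N·c) + f = 72²/(4.5 × 0.06) + 72 = 5184/0.27 + 72 ≈ 19272.0 mm ≈ 19.3 m.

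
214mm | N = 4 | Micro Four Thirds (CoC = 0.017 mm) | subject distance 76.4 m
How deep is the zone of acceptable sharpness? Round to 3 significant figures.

17.5 m

Hyperfocal distance H = f²/(N·c) + f = 214²/(4 × 0.017) + 214 = 45796/0.068 + 214 ≈ 673684.6 mm ≈ 673.7 m.
Near limit Dn = s·(H − f)/(H + s − 2f) = 76400 × (673684.6 − 214) / (673684.6 + 76400 − 2 × 214) = 76400 × 673470.6 / 749656.6 ≈ 68636 mm.
Far limit Df = s·(H − f)/(H − s) = 76400 × (673684.6 − 214) / (673684.6 − 76400) = 76400 × 673470.6 / 597284.6 ≈ 86145 mm.
Depth of field = Df − Dn = 86145 − 68636 ≈ 17509 mm ≈ 17.5 m.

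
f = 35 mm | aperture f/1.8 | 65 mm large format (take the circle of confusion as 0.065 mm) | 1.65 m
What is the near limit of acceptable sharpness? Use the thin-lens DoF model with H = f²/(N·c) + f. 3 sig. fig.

Hyperfocal distance H = f²/(N·c) + f = 35²/(1.8 × 0.065) + 35 = 1225/0.117 + 35 ≈ 10505.1 mm ≈ 10.51 m.
Near limit Dn = s·(H − f)/(H + s − 2f) = 1650 × (10505.1 − 35) / (10505.1 + 1650 − 2 × 35) = 1650 × 10470.1 / 12085.1 ≈ 1429.5 mm ≈ 1.43 m.

1.43 m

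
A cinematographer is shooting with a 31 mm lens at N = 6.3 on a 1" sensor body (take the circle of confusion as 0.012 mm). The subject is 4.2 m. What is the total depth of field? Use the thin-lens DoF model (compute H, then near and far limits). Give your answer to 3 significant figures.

Hyperfocal distance H = f²/(N·c) + f = 31²/(6.3 × 0.012) + 31 = 961/0.0756 + 31 ≈ 12742.6 mm ≈ 12.74 m.
Near limit Dn = s·(H − f)/(H + s − 2f) = 4200 × (12742.6 − 31) / (12742.6 + 4200 − 2 × 31) = 4200 × 12711.6 / 16880.6 ≈ 3162.7 mm.
Far limit Df = s·(H − f)/(H − s) = 4200 × (12742.6 − 31) / (12742.6 − 4200) = 4200 × 12711.6 / 8542.6 ≈ 6249.7 mm.
Depth of field = Df − Dn = 6249.7 − 3162.7 ≈ 3087.0 mm ≈ 3.09 m.

3.09 m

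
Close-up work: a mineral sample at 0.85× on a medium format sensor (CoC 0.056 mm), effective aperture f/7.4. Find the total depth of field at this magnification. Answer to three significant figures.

1.15 mm

At magnification m, DoF ≈ 2·N_eff·c/m² = 2 × 7.4 × 0.056 / 0.85² = 0.8288 / 0.7225 ≈ 1.15 mm.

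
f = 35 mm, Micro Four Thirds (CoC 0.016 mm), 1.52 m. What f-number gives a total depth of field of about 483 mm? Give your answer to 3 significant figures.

f/7.99

Write h = H − f = f²/(N·c). The thin-lens limits are Dn = s·h/(h + (s−f)) and Df = s·h/(h − (s−f)), so DoF = Df − Dn = 2·s·(s−f)·h / (h² − (s−f)²).
That is a quadratic in h: DoF·h² − 2·s·(s−f)·h − DoF·(s−f)² = 0 ⇒ h = (s−f)·(s + √(s² + DoF²)) / DoF = 1485 × (1520 + √(1520² + 483²)) / 483 = 1485 × (1520 + 1594.89) / 483 ≈ 9576.9 mm.
Then N = f²/(c·h) = 35² / (0.016 × 9576.9) = 1225 / 153.23 ≈ 7.99.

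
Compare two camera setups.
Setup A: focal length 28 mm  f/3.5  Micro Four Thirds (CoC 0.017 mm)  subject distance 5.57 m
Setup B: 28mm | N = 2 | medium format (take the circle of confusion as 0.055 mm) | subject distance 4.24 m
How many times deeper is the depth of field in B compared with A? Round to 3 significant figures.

1.35

Setup A: H = 28²/(3.5×0.017) + 28 ≈ 13204.5 mm; DoF = Df − Dn = 9613.4 − 3920.9 ≈ 5692.5 mm.
Setup B: H = 28²/(2×0.055) + 28 ≈ 7155.3 mm; DoF = Df − Dn = 10366.0 − 2665.0 ≈ 7701.0 mm.
Ratio = 7701.0 / 5692.5 ≈ 1.35.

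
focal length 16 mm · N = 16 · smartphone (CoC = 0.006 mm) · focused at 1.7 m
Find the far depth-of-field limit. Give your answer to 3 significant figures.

Hyperfocal distance H = f²/(N·c) + f = 16²/(16 × 0.006) + 16 = 256/0.096 + 16 ≈ 2682.7 mm ≈ 2.683 m.
Far limit Df = s·(H − f)/(H − s) = 1700 × (2682.7 − 16) / (2682.7 − 1700) = 1700 × 2666.7 / 982.7 ≈ 4613.3 mm ≈ 4.61 m.

4.61 m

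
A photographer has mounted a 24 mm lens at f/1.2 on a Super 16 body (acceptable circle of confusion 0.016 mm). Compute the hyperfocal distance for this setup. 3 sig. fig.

30.0 m

Hyperfocal distance H = f²/(N·c) + f = 24²/(1.2 × 0.016) + 24 = 576/0.0192 + 24 ≈ 30024.0 mm ≈ 30.0 m.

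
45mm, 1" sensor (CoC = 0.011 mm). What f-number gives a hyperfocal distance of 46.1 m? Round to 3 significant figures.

f/4

Rearrange H = f²/(N·c) + f for N: N = f² / ((H − f)·c).
N = 45² / ((46100 − 45) × 0.011) = 2025 / 506.6 ≈ 4.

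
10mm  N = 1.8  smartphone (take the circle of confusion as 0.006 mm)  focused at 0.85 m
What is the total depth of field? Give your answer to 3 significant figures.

156 mm

Hyperfocal distance H = f²/(N·c) + f = 10²/(1.8 × 0.006) + 10 = 100/0.0108 + 10 ≈ 9269.3 mm ≈ 9.269 m.
Near limit Dn = s·(H − f)/(H + s − 2f) = 850 × (9269.3 − 10) / (9269.3 + 850 − 2 × 10) = 850 × 9259.3 / 10099.3 ≈ 779.30 mm.
Far limit Df = s·(H − f)/(H − s) = 850 × (9269.3 − 10) / (9269.3 − 850) = 850 × 9259.3 / 8419.3 ≈ 934.81 mm.
Depth of field = Df − Dn = 934.81 − 779.30 ≈ 155.51 mm.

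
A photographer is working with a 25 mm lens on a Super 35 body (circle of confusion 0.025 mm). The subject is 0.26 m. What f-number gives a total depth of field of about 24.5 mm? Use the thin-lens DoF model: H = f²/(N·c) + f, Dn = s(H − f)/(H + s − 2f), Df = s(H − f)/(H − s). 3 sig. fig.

Write h = H − f = f²/(N·c). The thin-lens limits are Dn = s·h/(h + (s−f)) and Df = s·h/(h − (s−f)), so DoF = Df − Dn = 2·s·(s−f)·h / (h² − (s−f)²).
That is a quadratic in h: DoF·h² − 2·s·(s−f)·h − DoF·(s−f)² = 0 ⇒ h = (s−f)·(s + √(s² + DoF²)) / DoF = 235 × (260 + √(260² + 24.5²)) / 24.5 = 235 × (260 + 261.152) / 24.5 ≈ 4998.8 mm.
Then N = f²/(c·h) = 25² / (0.025 × 4998.8) = 625 / 124.97 ≈ 5.

f/5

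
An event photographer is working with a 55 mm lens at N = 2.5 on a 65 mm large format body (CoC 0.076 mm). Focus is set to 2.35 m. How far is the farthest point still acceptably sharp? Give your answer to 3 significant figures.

Hyperfocal distance H = f²/(N·c) + f = 55²/(2.5 × 0.076) + 55 = 3025/0.19 + 55 ≈ 15976.1 mm ≈ 15.98 m.
Far limit Df = s·(H − f)/(H − s) = 2350 × (15976.1 − 55) / (15976.1 − 2350) = 2350 × 15921.1 / 13626.1 ≈ 2745.8 mm ≈ 2.75 m.

2.75 m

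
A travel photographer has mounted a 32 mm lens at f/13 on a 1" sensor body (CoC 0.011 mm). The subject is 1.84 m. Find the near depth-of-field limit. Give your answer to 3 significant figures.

1.47 m

Hyperfocal distance H = f²/(N·c) + f = 32²/(13 × 0.011) + 32 = 1024/0.143 + 32 ≈ 7192.8 mm ≈ 7.193 m.
Near limit Dn = s·(H − f)/(H + s − 2f) = 1840 × (7192.8 − 32) / (7192.8 + 1840 − 2 × 32) = 1840 × 7160.8 / 8968.8 ≈ 1469.1 mm ≈ 1.47 m.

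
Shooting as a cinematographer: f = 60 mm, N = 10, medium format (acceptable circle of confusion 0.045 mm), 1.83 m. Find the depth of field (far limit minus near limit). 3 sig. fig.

Hyperfocal distance H = f²/(N·c) + f = 60²/(10 × 0.045) + 60 = 3600/0.45 + 60 ≈ 8060.0 mm ≈ 8.060 m.
Near limit Dn = s·(H − f)/(H + s − 2f) = 1830 × (8060.0 − 60) / (8060.0 + 1830 − 2 × 60) = 1830 × 8000.0 / 9770.0 ≈ 1498.46 mm.
Far limit Df = s·(H − f)/(H − s) = 1830 × (8060.0 − 60) / (8060.0 − 1830) = 1830 × 8000.0 / 6230.0 ≈ 2349.92 mm.
Depth of field = Df − Dn = 2349.92 − 1498.46 ≈ 851.46 mm ≈ 0.851 m.

0.851 m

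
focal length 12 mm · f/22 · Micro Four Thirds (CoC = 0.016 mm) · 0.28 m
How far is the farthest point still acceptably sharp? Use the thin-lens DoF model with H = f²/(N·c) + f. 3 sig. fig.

0.812 m

Hyperfocal distance H = f²/(N·c) + f = 12²/(22 × 0.016) + 12 = 144/0.352 + 12 ≈ 421.1 mm ≈ 0.421 m.
Far limit Df = s·(H − f)/(H − s) = 280 × (421.1 − 12) / (421.1 − 280) = 280 × 409.1 / 141.1 ≈ 811.86 mm ≈ 0.812 m.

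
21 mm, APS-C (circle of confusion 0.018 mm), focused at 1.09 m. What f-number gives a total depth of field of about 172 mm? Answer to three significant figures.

f/1.80

Write h = H − f = f²/(N·c). The thin-lens limits are Dn = s·h/(h + (s−f)) and Df = s·h/(h − (s−f)), so DoF = Df − Dn = 2·s·(s−f)·h / (h² − (s−f)²).
That is a quadratic in h: DoF·h² − 2·s·(s−f)·h − DoF·(s−f)² = 0 ⇒ h = (s−f)·(s + √(s² + DoF²)) / DoF = 1069 × (1090 + √(1090² + 172²)) / 172 = 1069 × (1090 + 1103.49) / 172 ≈ 13633 mm.
Then N = f²/(c·h) = 21² / (0.018 × 13633) = 441 / 245.39 ≈ 1.80.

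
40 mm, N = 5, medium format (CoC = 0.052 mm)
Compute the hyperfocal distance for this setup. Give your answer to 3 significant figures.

6.19 m

Hyperfocal distance H = f²/(N·c) + f = 40²/(5 × 0.052) + 40 = 1600/0.26 + 40 ≈ 6193.8 mm ≈ 6.19 m.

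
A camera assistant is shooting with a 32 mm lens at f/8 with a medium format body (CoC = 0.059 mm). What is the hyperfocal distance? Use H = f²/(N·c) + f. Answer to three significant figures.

2.20 m

Hyperfocal distance H = f²/(N·c) + f = 32²/(8 × 0.059) + 32 = 1024/0.472 + 32 ≈ 2201.5 mm ≈ 2.20 m.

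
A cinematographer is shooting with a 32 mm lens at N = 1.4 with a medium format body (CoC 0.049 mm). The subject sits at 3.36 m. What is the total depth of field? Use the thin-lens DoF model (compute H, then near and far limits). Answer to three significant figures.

Hyperfocal distance H = f²/(N·c) + f = 32²/(1.4 × 0.049) + 32 = 1024/0.0686 + 32 ≈ 14959.1 mm ≈ 14.96 m.
Near limit Dn = s·(H − f)/(H + s − 2f) = 3360 × (14959.1 − 32) / (14959.1 + 3360 − 2 × 32) = 3360 × 14927.1 / 18255.1 ≈ 2747.5 mm.
Far limit Df = s·(H − f)/(H − s) = 3360 × (14959.1 − 32) / (14959.1 − 3360) = 3360 × 14927.1 / 11599.1 ≈ 4324.0 mm.
Depth of field = Df − Dn = 4324.0 − 2747.5 ≈ 1576.5 mm ≈ 1.58 m.

1.58 m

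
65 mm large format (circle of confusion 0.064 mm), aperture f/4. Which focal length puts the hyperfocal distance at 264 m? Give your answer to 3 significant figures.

From H = f²/(N·c) + f, with f ≪ H: f ≈ √(H·N·c) = √(264000 × 4 × 0.064) = √67584 ≈ 260.0 mm.
The +f correction barely moves this — solving exactly, f² + N·c·f − N·c·H = 0 ⇒ f = (−N·c + √((N·c)² + 4·N·c·H))/2 = (−0.256 + √270336)/2 ≈ 259.84 mm, so f ≈ 260 mm.

260 mm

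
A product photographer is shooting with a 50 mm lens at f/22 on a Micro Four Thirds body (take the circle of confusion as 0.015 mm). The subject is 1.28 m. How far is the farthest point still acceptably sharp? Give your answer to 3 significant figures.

1.53 m

Hyperfocal distance H = f²/(N·c) + f = 50²/(22 × 0.015) + 50 = 2500/0.33 + 50 ≈ 7625.8 mm ≈ 7.626 m.
Far limit Df = s·(H − f)/(H − s) = 1280 × (7625.8 − 50) / (7625.8 − 1280) = 1280 × 7575.8 / 6345.8 ≈ 1528.1 mm ≈ 1.53 m.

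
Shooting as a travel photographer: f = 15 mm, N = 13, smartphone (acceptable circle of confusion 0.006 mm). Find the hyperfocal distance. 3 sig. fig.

2.90 m

Hyperfocal distance H = f²/(N·c) + f = 15²/(13 × 0.006) + 15 = 225/0.078 + 15 ≈ 2899.6 mm ≈ 2.90 m.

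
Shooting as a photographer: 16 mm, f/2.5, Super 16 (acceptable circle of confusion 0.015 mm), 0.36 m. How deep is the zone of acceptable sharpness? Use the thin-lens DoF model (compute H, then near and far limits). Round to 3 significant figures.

Hyperfocal distance H = f²/(N·c) + f = 16²/(2.5 × 0.015) + 16 = 256/0.0375 + 16 ≈ 6842.7 mm ≈ 6.843 m.
Near limit Dn = s·(H − f)/(H + s − 2f) = 360 × (6842.7 − 16) / (6842.7 + 360 − 2 × 16) = 360 × 6826.7 / 7170.7 ≈ 342.730 mm.
Far limit Df = s·(H − f)/(H − s) = 360 × (6842.7 − 16) / (6842.7 − 360) = 360 × 6826.7 / 6482.7 ≈ 379.103 mm.
Depth of field = Df − Dn = 379.103 − 342.730 ≈ 36.373 mm.

36.4 mm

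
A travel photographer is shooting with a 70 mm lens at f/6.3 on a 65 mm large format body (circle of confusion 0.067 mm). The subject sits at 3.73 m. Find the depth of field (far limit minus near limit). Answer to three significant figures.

2.61 m

Hyperfocal distance H = f²/(N·c) + f = 70²/(6.3 × 0.067) + 70 = 4900/0.4221 + 70 ≈ 11678.6 mm ≈ 11.68 m.
Near limit Dn = s·(H − f)/(H + s − 2f) = 3730 × (11678.6 − 70) / (11678.6 + 3730 − 2 × 70) = 3730 × 11608.6 / 15268.6 ≈ 2835.9 mm.
Far limit Df = s·(H − f)/(H − s) = 3730 × (11678.6 − 70) / (11678.6 − 3730) = 3730 × 11608.6 / 7948.6 ≈ 5447.5 mm.
Depth of field = Df − Dn = 5447.5 − 2835.9 ≈ 2611.6 mm ≈ 2.61 m.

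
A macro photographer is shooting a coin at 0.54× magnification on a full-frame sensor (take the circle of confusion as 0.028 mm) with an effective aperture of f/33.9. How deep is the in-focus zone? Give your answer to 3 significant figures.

6.51 mm

At magnification m, DoF ≈ 2·N_eff·c/m² = 2 × 33.9 × 0.028 / 0.54² = 1.898 / 0.2916 ≈ 6.51 mm.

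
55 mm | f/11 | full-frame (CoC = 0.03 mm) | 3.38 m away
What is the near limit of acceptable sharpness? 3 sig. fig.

2.48 m

Hyperfocal distance H = f²/(N·c) + f = 55²/(11 × 0.03) + 55 = 3025/0.33 + 55 ≈ 9221.7 mm ≈ 9.222 m.
Near limit Dn = s·(H − f)/(H + s − 2f) = 3380 × (9221.7 − 55) / (9221.7 + 3380 − 2 × 55) = 3380 × 9166.7 / 12491.7 ≈ 2480.3 mm ≈ 2.48 m.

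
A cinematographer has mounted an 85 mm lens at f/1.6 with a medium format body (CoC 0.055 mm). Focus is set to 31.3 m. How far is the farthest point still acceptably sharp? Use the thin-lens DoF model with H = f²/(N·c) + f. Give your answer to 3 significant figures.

50.5 m

Hyperfocal distance H = f²/(N·c) + f = 85²/(1.6 × 0.055) + 85 = 7225/0.088 + 85 ≈ 82187.3 mm ≈ 82.19 m.
Far limit Df = s·(H − f)/(H − s) = 31300 × (82187.3 − 85) / (82187.3 − 31300) = 31300 × 82102.3 / 50887.3 ≈ 50500 mm ≈ 50.5 m.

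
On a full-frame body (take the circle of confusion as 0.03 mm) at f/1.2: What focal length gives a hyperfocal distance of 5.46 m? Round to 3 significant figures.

14.0 mm

From H = f²/(N·c) + f, with f ≪ H: f ≈ √(H·N·c) = √(5460 × 1.2 × 0.03) = √196.56 ≈ 14.02 mm.
The +f correction barely moves this — solving exactly, f² + N·c·f − N·c·H = 0 ⇒ f = (−N·c + √((N·c)² + 4·N·c·H))/2 = (−0.036 + √786.24)/2 ≈ 14.002 mm, so f ≈ 14.0 mm.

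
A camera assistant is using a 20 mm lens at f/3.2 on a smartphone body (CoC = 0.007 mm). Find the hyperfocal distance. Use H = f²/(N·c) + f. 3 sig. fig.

Hyperfocal distance H = f²/(N·c) + f = 20²/(3.2 × 0.007) + 20 = 400/0.0224 + 20 ≈ 17877.1 mm ≈ 17.9 m.

17.9 m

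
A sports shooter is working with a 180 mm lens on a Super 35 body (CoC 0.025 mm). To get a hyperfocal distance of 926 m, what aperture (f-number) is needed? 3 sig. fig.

Rearrange H = f²/(N·c) + f for N: N = f² / ((H − f)·c).
N = 180² / ((926000 − 180) × 0.025) = 32400 / 23146 ≈ 1.40.

f/1.40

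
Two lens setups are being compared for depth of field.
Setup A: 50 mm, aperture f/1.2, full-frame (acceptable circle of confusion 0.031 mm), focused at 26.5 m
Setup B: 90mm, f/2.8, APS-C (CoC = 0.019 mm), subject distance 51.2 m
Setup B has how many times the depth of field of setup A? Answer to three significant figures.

Setup A: H = 50²/(1.2×0.031) + 50 ≈ 67254.3 mm; DoF = Df − Dn = 43699 − 19016 ≈ 24683 mm.
Setup B: H = 90²/(2.8×0.019) + 90 ≈ 152345.6 mm; DoF = Df − Dn = 77072 − 38332 ≈ 38740 mm.
Ratio = 38740 / 24683 ≈ 1.57.

1.57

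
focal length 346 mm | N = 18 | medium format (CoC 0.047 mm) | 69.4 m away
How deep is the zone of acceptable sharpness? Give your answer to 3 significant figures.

Hyperfocal distance H = f²/(N·c) + f = 346²/(18 × 0.047) + 346 = 119716/0.846 + 346 ≈ 141854.3 mm ≈ 141.9 m.
Near limit Dn = s·(H − f)/(H + s − 2f) = 69400 × (141854.3 − 346) / (141854.3 + 69400 − 2 × 346) = 69400 × 141508.3 / 210562.3 ≈ 46640 mm.
Far limit Df = s·(H − f)/(H − s) = 69400 × (141854.3 − 346) / (141854.3 − 69400) = 69400 × 141508.3 / 72454.3 ≈ 135543 mm.
Depth of field = Df − Dn = 135543 − 46640 ≈ 88903 mm ≈ 88.9 m.

88.9 m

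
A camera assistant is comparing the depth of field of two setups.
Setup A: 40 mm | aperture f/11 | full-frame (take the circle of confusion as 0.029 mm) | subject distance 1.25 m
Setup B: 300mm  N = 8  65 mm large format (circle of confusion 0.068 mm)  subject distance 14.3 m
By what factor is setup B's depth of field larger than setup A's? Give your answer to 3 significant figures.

Setup A: H = 40²/(11×0.029) + 40 ≈ 5055.7 mm; DoF = Df − Dn = 1647.43 − 1007.05 ≈ 640.38 mm.
Setup B: H = 300²/(8×0.068) + 300 ≈ 165741.2 mm; DoF = Df − Dn = 15622.0 − 13184.3 ≈ 2437.7 mm.
Ratio = 2437.7 / 640.38 ≈ 3.81.

3.81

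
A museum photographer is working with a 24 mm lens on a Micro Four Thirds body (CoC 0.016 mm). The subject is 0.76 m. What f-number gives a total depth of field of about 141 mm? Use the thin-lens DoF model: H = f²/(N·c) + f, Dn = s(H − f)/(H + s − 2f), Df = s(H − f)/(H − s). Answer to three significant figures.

f/4.50

Write h = H − f = f²/(N·c). The thin-lens limits are Dn = s·h/(h + (s−f)) and Df = s·h/(h − (s−f)), so DoF = Df − Dn = 2·s·(s−f)·h / (h² − (s−f)²).
That is a quadratic in h: DoF·h² − 2·s·(s−f)·h − DoF·(s−f)² = 0 ⇒ h = (s−f)·(s + √(s² + DoF²)) / DoF = 736 × (760 + √(760² + 141²)) / 141 = 736 × (760 + 772.969) / 141 ≈ 8001.9 mm.
Then N = f²/(c·h) = 24² / (0.016 × 8001.9) = 576 / 128.03 ≈ 4.50.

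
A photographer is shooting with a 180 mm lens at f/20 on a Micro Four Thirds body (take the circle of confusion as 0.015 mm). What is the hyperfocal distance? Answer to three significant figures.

Hyperfocal distance H = f²/(N·c) + f = 180²/(20 × 0.015) + 180 = 32400/0.3 + 180 ≈ 108180.0 mm ≈ 108 m.

108 m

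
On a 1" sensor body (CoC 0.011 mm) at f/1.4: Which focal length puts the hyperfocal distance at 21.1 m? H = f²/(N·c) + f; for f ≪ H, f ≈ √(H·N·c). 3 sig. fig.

From H = f²/(N·c) + f, with f ≪ H: f ≈ √(H·N·c) = √(21100 × 1.4 × 0.011) = √324.94 ≈ 18.03 mm.
The +f correction barely moves this — solving exactly, f² + N·c·f − N·c·H = 0 ⇒ f = (−N·c + √((N·c)² + 4·N·c·H))/2 = (−0.0154 + √1299.8)/2 ≈ 18.018 mm, so f ≈ 18.0 mm.

18.0 mm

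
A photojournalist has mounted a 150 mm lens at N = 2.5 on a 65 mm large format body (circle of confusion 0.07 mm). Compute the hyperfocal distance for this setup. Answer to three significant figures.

Hyperfocal distance H = f²/(N·c) + f = 150²/(2.5 × 0.07) + 150 = 22500/0.175 + 150 ≈ 128721.4 mm ≈ 129 m.

129 m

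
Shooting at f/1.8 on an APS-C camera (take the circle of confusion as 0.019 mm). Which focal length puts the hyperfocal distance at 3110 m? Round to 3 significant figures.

326 mm

From H = f²/(N·c) + f, with f ≪ H: f ≈ √(H·N·c) = √(3110000 × 1.8 × 0.019) = √106362 ≈ 326.1 mm.
The +f correction barely moves this — solving exactly, f² + N·c·f − N·c·H = 0 ⇒ f = (−N·c + √((N·c)² + 4·N·c·H))/2 = (−0.0342 + √425448)/2 ≈ 326.11 mm, so f ≈ 326 mm.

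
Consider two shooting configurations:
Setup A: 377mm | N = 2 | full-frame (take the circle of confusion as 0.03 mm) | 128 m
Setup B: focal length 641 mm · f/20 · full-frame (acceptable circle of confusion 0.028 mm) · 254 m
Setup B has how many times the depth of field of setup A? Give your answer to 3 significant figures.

Setup A: H = 377²/(2×0.03) + 377 ≈ 2369193.7 mm; DoF = Df − Dn = 135289 − 121456 ≈ 13833 mm.
Setup B: H = 641²/(20×0.028) + 641 ≈ 734357.1 mm; DoF = Df − Dn = 387969 − 188804 ≈ 199165 mm.
Ratio = 199165 / 13833 ≈ 14.4.

14.4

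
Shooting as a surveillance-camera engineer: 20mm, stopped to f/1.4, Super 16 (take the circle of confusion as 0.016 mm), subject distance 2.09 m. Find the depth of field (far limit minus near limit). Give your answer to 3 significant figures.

491 mm

Hyperfocal distance H = f²/(N·c) + f = 20²/(1.4 × 0.016) + 20 = 400/0.0224 + 20 ≈ 17877.1 mm ≈ 17.88 m.
Near limit Dn = s·(H − f)/(H + s − 2f) = 2090 × (17877.1 − 20) / (17877.1 + 2090 − 2 × 20) = 2090 × 17857.1 / 19927.1 ≈ 1872.89 mm.
Far limit Df = s·(H − f)/(H − s) = 2090 × (17877.1 − 20) / (17877.1 − 2090) = 2090 × 17857.1 / 15787.1 ≈ 2364.04 mm.
Depth of field = Df − Dn = 2364.04 − 1872.89 ≈ 491.15 mm.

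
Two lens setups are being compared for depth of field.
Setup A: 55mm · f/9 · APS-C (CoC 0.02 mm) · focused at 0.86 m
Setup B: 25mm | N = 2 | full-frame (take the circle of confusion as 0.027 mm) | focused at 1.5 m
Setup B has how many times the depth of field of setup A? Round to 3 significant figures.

4.71

Setup A: H = 55²/(9×0.02) + 55 ≈ 16860.6 mm; DoF = Df − Dn = 903.267 − 820.688 ≈ 82.579 mm.
Setup B: H = 25²/(2×0.027) + 25 ≈ 11599.1 mm; DoF = Df − Dn = 1719.08 − 1330.45 ≈ 388.63 mm.
Ratio = 388.63 / 82.579 ≈ 4.71.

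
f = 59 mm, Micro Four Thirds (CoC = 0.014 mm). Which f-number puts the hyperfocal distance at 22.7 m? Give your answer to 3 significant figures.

f/11

Rearrange H = f²/(N·c) + f for N: N = f² / ((H − f)·c).
N = 59² / ((22700 − 59) × 0.014) = 3481 / 317.0 ≈ 11.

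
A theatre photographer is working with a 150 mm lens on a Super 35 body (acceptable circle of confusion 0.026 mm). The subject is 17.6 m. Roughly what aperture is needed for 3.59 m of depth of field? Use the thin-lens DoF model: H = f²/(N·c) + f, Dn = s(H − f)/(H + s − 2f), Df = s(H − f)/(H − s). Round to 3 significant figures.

Write h = H − f = f²/(N·c). The thin-lens limits are Dn = s·h/(h + (s−f)) and Df = s·h/(h − (s−f)), so DoF = Df − Dn = 2·s·(s−f)·h / (h² − (s−f)²).
That is a quadratic in h: DoF·h² − 2·s·(s−f)·h − DoF·(s−f)² = 0 ⇒ h = (s−f)·(s + √(s² + DoF²)) / DoF = 17450 × (17600 + √(17600² + 3590²)) / 3590 = 17450 × (17600 + 17962.4) / 3590 ≈ 172859 mm.
Then N = f²/(c·h) = 150² / (0.026 × 172859) = 22500 / 4494.3 ≈ 5.01.

f/5.01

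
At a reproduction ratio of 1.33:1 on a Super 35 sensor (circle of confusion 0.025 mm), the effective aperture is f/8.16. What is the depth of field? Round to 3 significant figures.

At magnification m, DoF ≈ 2·N_eff·c/m² = 2 × 8.16 × 0.025 / 1.33² = 0.408 / 1.769 ≈ 0.231 mm.

0.231 mm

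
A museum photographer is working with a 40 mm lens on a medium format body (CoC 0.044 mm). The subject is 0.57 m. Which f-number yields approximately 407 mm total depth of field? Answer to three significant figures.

f/22

Write h = H − f = f²/(N·c). The thin-lens limits are Dn = s·h/(h + (s−f)) and Df = s·h/(h − (s−f)), so DoF = Df − Dn = 2·s·(s−f)·h / (h² − (s−f)²).
That is a quadratic in h: DoF·h² − 2·s·(s−f)·h − DoF·(s−f)² = 0 ⇒ h = (s−f)·(s + √(s² + DoF²)) / DoF = 530 × (570 + √(570² + 407²)) / 407 = 530 × (570 + 700.392) / 407 ≈ 1654.3 mm.
Then N = f²/(c·h) = 40² / (0.044 × 1654.3) = 1600 / 72.790 ≈ 22.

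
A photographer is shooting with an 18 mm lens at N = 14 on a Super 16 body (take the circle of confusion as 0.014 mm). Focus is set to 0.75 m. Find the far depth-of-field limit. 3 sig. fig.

1.35 m

Hyperfocal distance H = f²/(N·c) + f = 18²/(14 × 0.014) + 18 = 324/0.196 + 18 ≈ 1671.1 mm ≈ 1.671 m.
Far limit Df = s·(H − f)/(H − s) = 750 × (1671.1 − 18) / (1671.1 − 750) = 750 × 1653.1 / 921.1 ≈ 1346.1 mm ≈ 1.35 m.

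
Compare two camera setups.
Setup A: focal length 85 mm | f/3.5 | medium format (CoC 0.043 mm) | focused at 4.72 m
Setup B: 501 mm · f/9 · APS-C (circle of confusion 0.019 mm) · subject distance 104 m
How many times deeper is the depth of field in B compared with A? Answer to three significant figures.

Setup A: H = 85²/(3.5×0.043) + 85 ≈ 48091.6 mm; DoF = Df − Dn = 5224.41 − 4304.41 ≈ 920.00 mm.
Setup B: H = 501²/(9×0.019) + 501 ≈ 1468343.1 mm; DoF = Df − Dn = 111889 − 97150 ≈ 14739 mm.
Ratio = 14739 / 920.00 ≈ 16.0.

16.0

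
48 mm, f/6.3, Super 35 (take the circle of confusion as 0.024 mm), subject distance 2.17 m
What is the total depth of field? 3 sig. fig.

Hyperfocal distance H = f²/(N·c) + f = 48²/(6.3 × 0.024) + 48 = 2304/0.1512 + 48 ≈ 15286.1 mm ≈ 15.29 m.
Near limit Dn = s·(H − f)/(H + s − 2f) = 2170 × (15286.1 − 48) / (15286.1 + 2170 − 2 × 48) = 2170 × 15238.1 / 17360.1 ≈ 1904.75 mm.
Far limit Df = s·(H − f)/(H − s) = 2170 × (15286.1 − 48) / (15286.1 − 2170) = 2170 × 15238.1 / 13116.1 ≈ 2521.08 mm.
Depth of field = Df − Dn = 2521.08 − 1904.75 ≈ 616.33 mm ≈ 0.616 m.

0.616 m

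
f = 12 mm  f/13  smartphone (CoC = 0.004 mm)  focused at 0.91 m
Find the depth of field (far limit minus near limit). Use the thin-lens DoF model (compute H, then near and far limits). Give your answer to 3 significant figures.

Hyperfocal distance H = f²/(N·c) + f = 12²/(13 × 0.004) + 12 = 144/0.052 + 12 ≈ 2781.2 mm ≈ 2.781 m.
Near limit Dn = s·(H − f)/(H + s − 2f) = 910 × (2781.2 − 12) / (2781.2 + 910 − 2 × 12) = 910 × 2769.2 / 3667.2 ≈ 687.17 mm.
Far limit Df = s·(H − f)/(H − s) = 910 × (2781.2 − 12) / (2781.2 − 910) = 910 × 2769.2 / 1871.2 ≈ 1346.71 mm.
Depth of field = Df − Dn = 1346.71 − 687.17 ≈ 659.54 mm ≈ 0.660 m.

0.660 m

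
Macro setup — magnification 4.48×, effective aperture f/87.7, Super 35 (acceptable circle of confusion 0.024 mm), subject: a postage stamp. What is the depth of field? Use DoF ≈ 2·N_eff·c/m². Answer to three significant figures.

At magnification m, DoF ≈ 2·N_eff·c/m² = 2 × 87.7 × 0.024 / 4.48² = 4.21 / 20.07 ≈ 0.21 mm.

0.210 mm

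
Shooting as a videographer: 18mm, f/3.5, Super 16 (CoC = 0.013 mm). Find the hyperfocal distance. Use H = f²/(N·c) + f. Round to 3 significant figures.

7.14 m

Hyperfocal distance H = f²/(N·c) + f = 18²/(3.5 × 0.013) + 18 = 324/0.0455 + 18 ≈ 7138.9 mm ≈ 7.14 m.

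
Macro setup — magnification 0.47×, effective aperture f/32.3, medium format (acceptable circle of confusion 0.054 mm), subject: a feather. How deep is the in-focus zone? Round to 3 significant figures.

15.8 mm

At magnification m, DoF ≈ 2·N_eff·c/m² = 2 × 32.3 × 0.054 / 0.47² = 3.488 / 0.2209 ≈ 15.8 mm.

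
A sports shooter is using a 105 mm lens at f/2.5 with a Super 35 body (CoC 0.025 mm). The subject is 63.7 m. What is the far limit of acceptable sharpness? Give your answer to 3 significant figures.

Hyperfocal distance H = f²/(N·c) + f = 105²/(2.5 × 0.025) + 105 = 11025/0.0625 + 105 ≈ 176505.0 mm ≈ 176.5 m.
Far limit Df = s·(H − f)/(H − s) = 63700 × (176505.0 − 105) / (176505.0 − 63700) = 63700 × 176400.0 / 112805.0 ≈ 99612 mm ≈ 99.6 m.

99.6 m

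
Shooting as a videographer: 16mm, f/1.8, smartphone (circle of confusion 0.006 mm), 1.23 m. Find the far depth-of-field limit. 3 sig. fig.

1.30 m

Hyperfocal distance H = f²/(N·c) + f = 16²/(1.8 × 0.006) + 16 = 256/0.0108 + 16 ≈ 23719.7 mm ≈ 23.72 m.
Far limit Df = s·(H − f)/(H − s) = 1230 × (23719.7 − 16) / (23719.7 − 1230) = 1230 × 23703.7 / 22489.7 ≈ 1296.4 mm ≈ 1.30 m.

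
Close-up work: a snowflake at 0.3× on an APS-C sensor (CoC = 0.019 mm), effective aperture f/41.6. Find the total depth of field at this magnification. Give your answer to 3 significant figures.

17.6 mm

At magnification m, DoF ≈ 2·N_eff·c/m² = 2 × 41.6 × 0.019 / 0.3² = 1.581 / 0.09 ≈ 17.6 mm.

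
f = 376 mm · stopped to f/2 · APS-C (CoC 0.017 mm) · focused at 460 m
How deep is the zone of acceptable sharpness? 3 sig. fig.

Hyperfocal distance H = f²/(N·c) + f = 376²/(2 × 0.017) + 376 = 141376/0.034 + 376 ≈ 4158493.6 mm ≈ 4158 m.
Near limit Dn = s·(H − f)/(H + s − 2f) = 460000 × (4158493.6 − 376) / (4158493.6 + 460000 − 2 × 376) = 460000 × 4158117.6 / 4617741.6 ≈ 414214 mm.
Far limit Df = s·(H − f)/(H − s) = 460000 × (4158493.6 − 376) / (4158493.6 − 460000) = 460000 × 4158117.6 / 3698493.6 ≈ 517166 mm.
Depth of field = Df − Dn = 517166 − 414214 ≈ 102952 mm ≈ 103 m.

103 m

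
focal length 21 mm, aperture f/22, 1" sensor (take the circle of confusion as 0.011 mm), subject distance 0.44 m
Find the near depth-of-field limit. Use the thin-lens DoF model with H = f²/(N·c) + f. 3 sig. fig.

Hyperfocal distance H = f²/(N·c) + f = 21²/(22 × 0.011) + 21 = 441/0.242 + 21 ≈ 1843.3 mm ≈ 1.843 m.
Near limit Dn = s·(H − f)/(H + s − 2f) = 440 × (1843.3 − 21) / (1843.3 + 440 − 2 × 21) = 440 × 1822.3 / 2241.3 ≈ 357.74 mm.

358 mm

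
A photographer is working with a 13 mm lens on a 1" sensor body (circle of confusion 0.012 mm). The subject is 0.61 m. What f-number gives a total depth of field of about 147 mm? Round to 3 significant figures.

f/2.80

Write h = H − f = f²/(N·c). The thin-lens limits are Dn = s·h/(h + (s−f)) and Df = s·h/(h − (s−f)), so DoF = Df − Dn = 2·s·(s−f)·h / (h² − (s−f)²).
That is a quadratic in h: DoF·h² − 2·s·(s−f)·h − DoF·(s−f)² = 0 ⇒ h = (s−f)·(s + √(s² + DoF²)) / DoF = 597 × (610 + √(610² + 147²)) / 147 = 597 × (610 + 627.462) / 147 ≈ 5025.6 mm.
Then N = f²/(c·h) = 13² / (0.012 × 5025.6) = 169 / 60.307 ≈ 2.80.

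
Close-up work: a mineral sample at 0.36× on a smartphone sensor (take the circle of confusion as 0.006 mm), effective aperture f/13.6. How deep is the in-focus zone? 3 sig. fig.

At magnification m, DoF ≈ 2·N_eff·c/m² = 2 × 13.6 × 0.006 / 0.36² = 0.1632 / 0.1296 ≈ 1.26 mm.

1.26 mm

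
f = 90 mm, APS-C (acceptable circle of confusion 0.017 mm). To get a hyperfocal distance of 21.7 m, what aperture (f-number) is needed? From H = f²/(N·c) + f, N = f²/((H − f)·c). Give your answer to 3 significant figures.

Rearrange H = f²/(N·c) + f for N: N = f² / ((H − f)·c).
N = 90² / ((21700 − 90) × 0.017) = 8100 / 367.4 ≈ 22.

f/22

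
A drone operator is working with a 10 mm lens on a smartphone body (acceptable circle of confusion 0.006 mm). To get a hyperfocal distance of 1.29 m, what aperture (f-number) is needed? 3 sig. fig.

f/13

Rearrange H = f²/(N·c) + f for N: N = f² / ((H − f)·c).
N = 10² / ((1290 − 10) × 0.006) = 100 / 7.680 ≈ 13.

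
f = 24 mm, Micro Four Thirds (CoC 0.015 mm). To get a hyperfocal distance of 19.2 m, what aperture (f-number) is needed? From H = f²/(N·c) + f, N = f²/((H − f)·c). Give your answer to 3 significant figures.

f/2.00

Rearrange H = f²/(N·c) + f for N: N = f² / ((H − f)·c).
N = 24² / ((19200 − 24) × 0.015) = 576 / 287.6 ≈ 2.00.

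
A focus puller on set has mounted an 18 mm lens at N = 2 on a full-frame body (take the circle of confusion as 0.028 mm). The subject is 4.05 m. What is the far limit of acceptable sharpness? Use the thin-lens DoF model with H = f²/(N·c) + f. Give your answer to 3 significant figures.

13.4 m

Hyperfocal distance H = f²/(N·c) + f = 18²/(2 × 0.028) + 18 = 324/0.056 + 18 ≈ 5803.7 mm ≈ 5.804 m.
Far limit Df = s·(H − f)/(H − s) = 4050 × (5803.7 − 18) / (5803.7 − 4050) = 4050 × 5785.7 / 1753.7 ≈ 13361 mm ≈ 13.4 m.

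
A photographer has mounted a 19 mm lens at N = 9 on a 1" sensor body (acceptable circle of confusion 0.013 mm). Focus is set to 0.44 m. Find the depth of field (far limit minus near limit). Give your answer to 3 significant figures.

Hyperfocal distance H = f²/(N·c) + f = 19²/(9 × 0.013) + 19 = 361/0.117 + 19 ≈ 3104.5 mm ≈ 3.104 m.
Near limit Dn = s·(H − f)/(H + s − 2f) = 440 × (3104.5 − 19) / (3104.5 + 440 − 2 × 19) = 440 × 3085.5 / 3506.5 ≈ 387.17 mm.
Far limit Df = s·(H − f)/(H − s) = 440 × (3104.5 − 19) / (3104.5 − 440) = 440 × 3085.5 / 2664.5 ≈ 509.52 mm.
Depth of field = Df − Dn = 509.52 − 387.17 ≈ 122.35 mm.

122 mm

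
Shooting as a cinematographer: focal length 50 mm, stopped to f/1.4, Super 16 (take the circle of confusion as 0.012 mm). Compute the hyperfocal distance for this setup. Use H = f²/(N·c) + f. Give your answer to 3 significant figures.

149 m

Hyperfocal distance H = f²/(N·c) + f = 50²/(1.4 × 0.012) + 50 = 2500/0.0168 + 50 ≈ 148859.5 mm ≈ 149 m.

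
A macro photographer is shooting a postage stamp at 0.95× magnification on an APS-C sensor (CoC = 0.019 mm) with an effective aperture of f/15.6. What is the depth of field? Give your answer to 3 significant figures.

0.657 mm

At magnification m, DoF ≈ 2·N_eff·c/m² = 2 × 15.6 × 0.019 / 0.95² = 0.5928 / 0.9025 ≈ 0.657 mm.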